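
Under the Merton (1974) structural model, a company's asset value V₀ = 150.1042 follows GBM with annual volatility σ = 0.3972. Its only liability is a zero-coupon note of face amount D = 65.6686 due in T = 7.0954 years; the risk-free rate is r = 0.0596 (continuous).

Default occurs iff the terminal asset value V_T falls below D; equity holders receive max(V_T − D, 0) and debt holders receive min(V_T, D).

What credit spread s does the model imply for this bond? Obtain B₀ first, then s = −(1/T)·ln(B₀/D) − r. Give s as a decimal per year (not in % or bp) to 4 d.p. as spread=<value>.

d₁ = [ln(V₀/D) + (r + σ²/2)T] / (σ√T)
   = [ln(150.1042/65.6686) + (0.0596 + 0.5·0.3972²)·7.0954] / (0.3972·√7.0954)
   = [0.826709 + 0.982599] / 1.058029 = 1.710073
d₂ = d₁ − σ√T = 1.710073 − 1.058029 = 0.652044
N(d₁) = 0.956374,  N(d₂) = 0.742814,  e^(−rT) = 0.655153
E₀ = V₀·N(d₁) − D·e^(−rT)·N(d₂)
   = 150.1042·0.956374 − 65.6686·0.655153·0.742814 = 111.597654
B₀ = V₀ − E₀ = 150.1042 − 111.597654 = 38.506546
spread = −(1/T)·ln(B₀/D) − r = −(1/7.0954)·ln(38.506546/65.6686) − 0.0596 = 0.01563080

spread=0.0156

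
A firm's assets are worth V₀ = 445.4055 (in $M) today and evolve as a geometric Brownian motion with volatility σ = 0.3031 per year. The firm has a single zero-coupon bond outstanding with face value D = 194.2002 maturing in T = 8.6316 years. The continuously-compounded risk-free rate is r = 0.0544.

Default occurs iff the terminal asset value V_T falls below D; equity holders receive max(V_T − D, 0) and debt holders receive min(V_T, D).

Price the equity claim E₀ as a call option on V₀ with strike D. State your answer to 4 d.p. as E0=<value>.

d₁ = [ln(V₀/D) + (r + σ²/2)T] / (σ√T)
   = [ln(445.4055/194.2002) + (0.0544 + 0.5·0.3031²)·8.6316] / (0.3031·√8.6316)
   = [0.830096 + 0.866050] / 0.890495 = 1.904722
d₂ = d₁ − σ√T = 1.904722 − 0.890495 = 1.014226
N(d₁) = 0.971592,  N(d₂) = 0.844763,  e^(−rT) = 0.625278
E₀ = V₀·N(d₁) − D·e^(−rT)·N(d₂)
   = 445.4055·0.971592 − 194.2002·0.625278·0.844763 = 330.173595

E0=330.1736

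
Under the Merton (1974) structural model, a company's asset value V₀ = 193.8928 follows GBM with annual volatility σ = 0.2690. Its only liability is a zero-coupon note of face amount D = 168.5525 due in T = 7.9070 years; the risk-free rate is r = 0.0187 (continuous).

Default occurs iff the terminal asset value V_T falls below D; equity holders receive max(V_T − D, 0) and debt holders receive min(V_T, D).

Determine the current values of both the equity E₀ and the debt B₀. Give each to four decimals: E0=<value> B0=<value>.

E0=77.6324 B0=116.2604

d₁ = [ln(V₀/D) + (r + σ²/2)T] / (σ√T)
   = [ln(193.8928/168.5525) + (0.0187 + 0.5·0.2690²)·7.9070] / (0.2690·√7.9070)
   = [0.140058 + 0.433940] / 0.756412 = 0.758844
d₂ = d₁ − σ√T = 0.758844 − 0.756412 = 0.002432
N(d₁) = 0.776027,  N(d₂) = 0.500970,  e^(−rT) = 0.862551
E₀ = V₀·N(d₁) − D·e^(−rT)·N(d₂)
   = 193.8928·0.776027 − 168.5525·0.862551·0.500970 = 77.632405
B₀ = V₀ − E₀ = 193.8928 − 77.632405 = 116.260395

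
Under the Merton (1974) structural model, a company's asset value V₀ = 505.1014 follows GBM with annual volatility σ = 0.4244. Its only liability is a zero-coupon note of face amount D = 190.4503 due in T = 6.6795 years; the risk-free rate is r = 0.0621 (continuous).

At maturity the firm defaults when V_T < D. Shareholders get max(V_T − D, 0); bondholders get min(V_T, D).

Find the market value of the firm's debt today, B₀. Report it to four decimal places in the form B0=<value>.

d₁ = [ln(V₀/D) + (r + σ²/2)T] / (σ√T)
   = [ln(505.1014/190.4503) + (0.0621 + 0.5·0.4244²)·6.6795] / (0.4244·√6.6795)
   = [0.975368 + 1.016337] / 1.096850 = 1.815840
d₂ = d₁ − σ√T = 1.815840 − 1.096850 = 0.718990
N(d₁) = 0.965303,  N(d₂) = 0.763927,  e^(−rT) = 0.660474
E₀ = V₀·N(d₁) − D·e^(−rT)·N(d₂)
   = 505.1014·0.965303 − 190.4503·0.660474·0.763927 = 391.483243
B₀ = V₀ − E₀ = 505.1014 − 391.483243 = 113.618157

B0=113.6182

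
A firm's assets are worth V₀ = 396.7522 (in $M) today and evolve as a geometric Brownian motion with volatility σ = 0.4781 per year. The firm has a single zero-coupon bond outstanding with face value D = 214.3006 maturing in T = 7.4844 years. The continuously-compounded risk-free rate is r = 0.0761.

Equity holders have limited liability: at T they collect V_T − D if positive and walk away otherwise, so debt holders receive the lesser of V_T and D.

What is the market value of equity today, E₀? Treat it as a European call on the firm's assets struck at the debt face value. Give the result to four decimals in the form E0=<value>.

E0=300.5075

d₁ = [ln(V₀/D) + (r + σ²/2)T] / (σ√T)
   = [ln(396.7522/214.3006) + (0.0761 + 0.5·0.4781²)·7.4844] / (0.4781·√7.4844)
   = [0.615932 + 1.424953] / 1.307968 = 1.560348
d₂ = d₁ − σ√T = 1.560348 − 1.307968 = 0.252380
N(d₁) = 0.940661,  N(d₂) = 0.599626,  e^(−rT) = 0.565773
E₀ = V₀·N(d₁) − D·e^(−rT)·N(d₂)
   = 396.7522·0.940661 − 214.3006·0.565773·0.599626 = 300.507451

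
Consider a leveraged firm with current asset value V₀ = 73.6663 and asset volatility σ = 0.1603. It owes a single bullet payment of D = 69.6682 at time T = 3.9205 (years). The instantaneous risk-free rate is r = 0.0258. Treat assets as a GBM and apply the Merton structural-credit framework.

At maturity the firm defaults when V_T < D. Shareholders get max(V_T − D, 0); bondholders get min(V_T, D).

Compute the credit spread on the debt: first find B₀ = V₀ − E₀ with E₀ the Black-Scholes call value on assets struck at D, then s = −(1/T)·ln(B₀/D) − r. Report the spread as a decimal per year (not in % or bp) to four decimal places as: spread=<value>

spread=0.0180

d₁ = [ln(V₀/D) + (r + σ²/2)T] / (σ√T)
   = [ln(73.6663/69.6682) + (0.0258 + 0.5·0.1603²)·3.9205] / (0.1603·√3.9205)
   = [0.055801 + 0.151520] / 0.317398 = 0.653190
d₂ = d₁ − σ√T = 0.653190 − 0.317398 = 0.335792
N(d₁) = 0.743183,  N(d₂) = 0.631486,  e^(−rT) = 0.903798
E₀ = V₀·N(d₁) − D·e^(−rT)·N(d₂)
   = 73.6663·0.743183 − 69.6682·0.903798·0.631486 = 14.985387
B₀ = V₀ − E₀ = 73.6663 − 14.985387 = 58.680913
spread = −(1/T)·ln(B₀/D) − r = −(1/3.9205)·ln(58.680913/69.6682) − 0.0258 = 0.01797744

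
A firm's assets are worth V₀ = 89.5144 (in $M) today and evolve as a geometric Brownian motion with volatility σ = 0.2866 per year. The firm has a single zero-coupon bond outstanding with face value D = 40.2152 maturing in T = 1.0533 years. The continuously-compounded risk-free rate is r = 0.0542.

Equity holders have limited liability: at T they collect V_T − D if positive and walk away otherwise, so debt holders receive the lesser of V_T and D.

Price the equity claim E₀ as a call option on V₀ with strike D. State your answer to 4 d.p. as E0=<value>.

d₁ = [ln(V₀/D) + (r + σ²/2)T] / (σ√T)
   = [ln(89.5144/40.2152) + (0.0542 + 0.5·0.2866²)·1.0533] / (0.2866·√1.0533)
   = [0.800154 + 0.100348] / 0.294139 = 3.061488
d₂ = d₁ − σ√T = 3.061488 − 0.294139 = 2.767349
N(d₁) = 0.998899,  N(d₂) = 0.997174,  e^(−rT) = 0.944510
E₀ = V₀·N(d₁) − D·e^(−rT)·N(d₂)
   = 89.5144·0.998899 − 40.2152·0.944510·0.997174 = 51.539494

E0=51.5395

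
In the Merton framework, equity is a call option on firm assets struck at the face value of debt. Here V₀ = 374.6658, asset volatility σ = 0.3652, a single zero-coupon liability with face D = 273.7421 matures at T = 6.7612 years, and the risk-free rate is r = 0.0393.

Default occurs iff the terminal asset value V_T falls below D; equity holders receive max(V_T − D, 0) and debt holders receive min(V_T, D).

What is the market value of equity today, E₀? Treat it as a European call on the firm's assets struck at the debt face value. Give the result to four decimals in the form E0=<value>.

E0=206.3673

d₁ = [ln(V₀/D) + (r + σ²/2)T] / (σ√T)
   = [ln(374.6658/273.7421) + (0.0393 + 0.5·0.3652²)·6.7612] / (0.3652·√6.7612)
   = [0.313848 + 0.716589] / 0.949604 = 1.085123
d₂ = d₁ − σ√T = 1.085123 − 0.949604 = 0.135519
N(d₁) = 0.861066,  N(d₂) = 0.553899,  e^(−rT) = 0.766657
E₀ = V₀·N(d₁) − D·e^(−rT)·N(d₂)
   = 374.6658·0.861066 − 273.7421·0.766657·0.553899 = 206.367306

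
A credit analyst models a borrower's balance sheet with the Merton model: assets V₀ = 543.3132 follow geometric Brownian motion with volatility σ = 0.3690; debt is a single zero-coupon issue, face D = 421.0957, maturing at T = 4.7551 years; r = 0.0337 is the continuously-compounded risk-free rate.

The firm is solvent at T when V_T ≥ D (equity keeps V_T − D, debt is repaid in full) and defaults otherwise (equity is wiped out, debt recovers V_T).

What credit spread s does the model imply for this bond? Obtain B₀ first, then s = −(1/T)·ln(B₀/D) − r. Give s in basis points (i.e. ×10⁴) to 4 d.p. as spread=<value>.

d₁ = [ln(V₀/D) + (r + σ²/2)T] / (σ√T)
   = [ln(543.3132/421.0957) + (0.0337 + 0.5·0.3690²)·4.7551] / (0.3690·√4.7551)
   = [0.254826 + 0.483976] / 0.804648 = 0.918168
d₂ = d₁ − σ√T = 0.918168 − 0.804648 = 0.113519
N(d₁) = 0.820734,  N(d₂) = 0.545191,  e^(−rT) = 0.851933
E₀ = V₀·N(d₁) − D·e^(−rT)·N(d₂)
   = 543.3132·0.820734 − 421.0957·0.851933·0.545191 = 250.331209
B₀ = V₀ − E₀ = 543.3132 − 250.331209 = 292.981991
spread = −(1/T)·ln(B₀/D) − r = −(1/4.7551)·ln(292.981991/421.0957) − 0.0337 = 0.04258630
in basis points: 0.04258630 × 10⁴ = 425.8630 bp

spread=425.8630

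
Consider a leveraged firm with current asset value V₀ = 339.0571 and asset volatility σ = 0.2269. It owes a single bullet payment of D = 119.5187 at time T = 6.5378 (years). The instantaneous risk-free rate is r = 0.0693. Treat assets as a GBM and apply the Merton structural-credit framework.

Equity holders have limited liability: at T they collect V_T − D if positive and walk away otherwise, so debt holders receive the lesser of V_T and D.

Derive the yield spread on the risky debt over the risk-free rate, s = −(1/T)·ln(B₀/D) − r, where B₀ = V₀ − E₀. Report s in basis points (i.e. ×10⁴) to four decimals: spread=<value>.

d₁ = [ln(V₀/D) + (r + σ²/2)T] / (σ√T)
   = [ln(339.0571/119.5187) + (0.0693 + 0.5·0.2269²)·6.5378] / (0.2269·√6.5378)
   = [1.042696 + 0.621364] / 0.580163 = 2.868261
d₂ = d₁ − σ√T = 2.868261 − 0.580163 = 2.288098
N(d₁) = 0.997936,  N(d₂) = 0.988934,  e^(−rT) = 0.635674
E₀ = V₀·N(d₁) − D·e^(−rT)·N(d₂)
   = 339.0571·0.997936 − 119.5187·0.635674·0.988934 = 263.223207
B₀ = V₀ − E₀ = 339.0571 − 263.223207 = 75.833893
spread = −(1/T)·ln(B₀/D) − r = −(1/6.5378)·ln(75.833893/119.5187) − 0.0693 = 0.00028419
in basis points: 0.00028419 × 10⁴ = 2.8419 bp

spread=2.8419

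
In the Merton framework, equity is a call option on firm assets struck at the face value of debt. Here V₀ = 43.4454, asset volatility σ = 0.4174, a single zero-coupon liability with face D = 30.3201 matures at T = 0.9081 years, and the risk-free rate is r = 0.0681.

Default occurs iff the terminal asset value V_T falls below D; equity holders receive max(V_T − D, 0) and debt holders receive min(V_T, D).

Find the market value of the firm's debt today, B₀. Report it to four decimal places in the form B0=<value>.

d₁ = [ln(V₀/D) + (r + σ²/2)T] / (σ√T)
   = [ln(43.4454/30.3201) + (0.0681 + 0.5·0.4174²)·0.9081] / (0.4174·√0.9081)
   = [0.359694 + 0.140947] / 0.397758 = 1.258658
d₂ = d₁ − σ√T = 1.258658 − 0.397758 = 0.860899
N(d₁) = 0.895923,  N(d₂) = 0.805353,  e^(−rT) = 0.940032
E₀ = V₀·N(d₁) − D·e^(−rT)·N(d₂)
   = 43.4454·0.895923 − 30.3201·0.940032·0.805353 = 15.969669
B₀ = V₀ − E₀ = 43.4454 − 15.969669 = 27.475731

B0=27.4757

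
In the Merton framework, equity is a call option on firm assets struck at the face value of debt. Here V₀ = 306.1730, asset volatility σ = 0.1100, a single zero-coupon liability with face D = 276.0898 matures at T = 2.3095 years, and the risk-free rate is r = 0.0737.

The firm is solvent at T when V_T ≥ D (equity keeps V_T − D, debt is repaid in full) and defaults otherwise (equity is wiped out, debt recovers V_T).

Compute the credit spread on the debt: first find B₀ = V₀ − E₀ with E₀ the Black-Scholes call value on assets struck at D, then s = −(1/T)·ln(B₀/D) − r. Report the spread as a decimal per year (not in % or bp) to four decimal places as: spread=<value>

d₁ = [ln(V₀/D) + (r + σ²/2)T] / (σ√T)
   = [ln(306.1730/276.0898) + (0.0737 + 0.5·0.1100²)·2.3095] / (0.1100·√2.3095)
   = [0.103424 + 0.184183] / 0.167167 = 1.720471
d₂ = d₁ − σ√T = 1.720471 − 0.167167 = 1.553304
N(d₁) = 0.957327,  N(d₂) = 0.939825,  e^(−rT) = 0.843488
E₀ = V₀·N(d₁) − D·e^(−rT)·N(d₂)
   = 306.1730·0.957327 − 276.0898·0.843488·0.939825 = 74.242767
B₀ = V₀ − E₀ = 306.1730 − 74.242767 = 231.930233
spread = −(1/T)·ln(B₀/D) − r = −(1/2.3095)·ln(231.930233/276.0898) − 0.0737 = 0.00176636

spread=0.0018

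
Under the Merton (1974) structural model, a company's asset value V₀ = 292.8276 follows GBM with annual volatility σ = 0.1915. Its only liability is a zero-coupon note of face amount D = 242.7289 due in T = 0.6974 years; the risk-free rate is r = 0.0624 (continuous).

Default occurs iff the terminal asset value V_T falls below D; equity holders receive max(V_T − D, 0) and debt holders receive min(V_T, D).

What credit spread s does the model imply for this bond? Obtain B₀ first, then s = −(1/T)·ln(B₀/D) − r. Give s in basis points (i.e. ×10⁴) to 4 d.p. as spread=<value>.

spread=85.3918

d₁ = [ln(V₀/D) + (r + σ²/2)T] / (σ√T)
   = [ln(292.8276/242.7289) + (0.0624 + 0.5·0.1915²)·0.6974] / (0.1915·√0.6974)
   = [0.187639 + 0.056305] / 0.159923 = 1.525390
d₂ = d₁ − σ√T = 1.525390 − 0.159923 = 1.365467
N(d₁) = 0.936419,  N(d₂) = 0.913947,  e^(−rT) = 0.957416
E₀ = V₀·N(d₁) − D·e^(−rT)·N(d₂)
   = 292.8276·0.936419 − 242.7289·0.957416·0.913947 = 61.815013
B₀ = V₀ − E₀ = 292.8276 − 61.815013 = 231.012587
spread = −(1/T)·ln(B₀/D) − r = −(1/0.6974)·ln(231.012587/242.7289) − 0.0624 = 0.00853918
in basis points: 0.00853918 × 10⁴ = 85.3918 bp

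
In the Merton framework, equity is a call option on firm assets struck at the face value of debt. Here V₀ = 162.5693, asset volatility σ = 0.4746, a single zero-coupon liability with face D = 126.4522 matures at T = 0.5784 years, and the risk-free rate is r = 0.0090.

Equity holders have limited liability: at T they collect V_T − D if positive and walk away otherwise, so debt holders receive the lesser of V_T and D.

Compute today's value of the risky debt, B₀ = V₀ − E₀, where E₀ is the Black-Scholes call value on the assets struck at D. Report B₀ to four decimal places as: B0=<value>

d₁ = [ln(V₀/D) + (r + σ²/2)T] / (σ√T)
   = [ln(162.5693/126.4522) + (0.0090 + 0.5·0.4746²)·0.5784] / (0.4746·√0.5784)
   = [0.251240 + 0.070347] / 0.360946 = 0.890955
d₂ = d₁ − σ√T = 0.890955 − 0.360946 = 0.530010
N(d₁) = 0.813523,  N(d₂) = 0.701947,  e^(−rT) = 0.994808
E₀ = V₀·N(d₁) − D·e^(−rT)·N(d₂)
   = 162.5693·0.813523 − 126.4522·0.994808·0.701947 = 43.952008
B₀ = V₀ − E₀ = 162.5693 − 43.952008 = 118.617292

B0=118.6173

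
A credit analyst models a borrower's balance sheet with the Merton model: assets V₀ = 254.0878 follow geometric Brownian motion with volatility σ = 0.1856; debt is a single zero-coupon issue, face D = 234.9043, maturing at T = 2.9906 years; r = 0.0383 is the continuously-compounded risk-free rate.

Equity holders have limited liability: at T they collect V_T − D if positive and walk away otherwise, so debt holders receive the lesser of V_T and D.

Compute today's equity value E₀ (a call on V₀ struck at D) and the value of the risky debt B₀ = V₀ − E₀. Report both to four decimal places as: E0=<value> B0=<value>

E0=56.9805 B0=197.1073

d₁ = [ln(V₀/D) + (r + σ²/2)T] / (σ√T)
   = [ln(254.0878/234.9043) + (0.0383 + 0.5·0.1856²)·2.9906] / (0.1856·√2.9906)
   = [0.078502 + 0.166049] / 0.320965 = 0.761925
d₂ = d₁ − σ√T = 0.761925 − 0.320965 = 0.440960
N(d₁) = 0.776947,  N(d₂) = 0.670379,  e^(−rT) = 0.891776
E₀ = V₀·N(d₁) − D·e^(−rT)·N(d₂)
   = 254.0878·0.776947 − 234.9043·0.891776·0.670379 = 56.980486
B₀ = V₀ − E₀ = 254.0878 − 56.980486 = 197.107314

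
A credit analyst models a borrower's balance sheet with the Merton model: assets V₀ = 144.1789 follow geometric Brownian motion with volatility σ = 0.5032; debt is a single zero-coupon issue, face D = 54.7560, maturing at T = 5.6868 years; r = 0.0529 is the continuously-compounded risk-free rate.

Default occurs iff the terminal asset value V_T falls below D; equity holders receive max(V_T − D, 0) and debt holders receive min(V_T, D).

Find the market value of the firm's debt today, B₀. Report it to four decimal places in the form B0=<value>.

d₁ = [ln(V₀/D) + (r + σ²/2)T] / (σ√T)
   = [ln(144.1789/54.7560) + (0.0529 + 0.5·0.5032²)·5.6868] / (0.5032·√5.6868)
   = [0.968168 + 1.020810] / 1.199982 = 1.657507
d₂ = d₁ − σ√T = 1.657507 − 1.199982 = 0.457525
N(d₁) = 0.951291,  N(d₂) = 0.676353,  e^(−rT) = 0.740202
E₀ = V₀·N(d₁) − D·e^(−rT)·N(d₂)
   = 144.1789·0.951291 − 54.7560·0.740202·0.676353 = 109.743213
B₀ = V₀ − E₀ = 144.1789 − 109.743213 = 34.435687

B0=34.4357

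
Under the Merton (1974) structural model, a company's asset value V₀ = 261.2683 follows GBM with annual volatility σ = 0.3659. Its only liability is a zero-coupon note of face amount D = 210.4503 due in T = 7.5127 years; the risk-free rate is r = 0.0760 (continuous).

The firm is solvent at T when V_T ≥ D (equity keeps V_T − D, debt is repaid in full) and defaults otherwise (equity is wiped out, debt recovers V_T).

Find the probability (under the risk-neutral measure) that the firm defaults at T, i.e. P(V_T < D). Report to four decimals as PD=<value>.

d₁ = [ln(V₀/D) + (r + σ²/2)T] / (σ√T)
   = [ln(261.2683/210.4503) + (0.0760 + 0.5·0.3659²)·7.5127] / (0.3659·√7.5127)
   = [0.216298 + 1.073876] / 1.002906 = 1.286435
d₂ = d₁ − σ√T = 1.286435 − 1.002906 = 0.283529
risk-neutral PD = N(−d₂) = N(-0.283529) = 0.388386

PD=0.3884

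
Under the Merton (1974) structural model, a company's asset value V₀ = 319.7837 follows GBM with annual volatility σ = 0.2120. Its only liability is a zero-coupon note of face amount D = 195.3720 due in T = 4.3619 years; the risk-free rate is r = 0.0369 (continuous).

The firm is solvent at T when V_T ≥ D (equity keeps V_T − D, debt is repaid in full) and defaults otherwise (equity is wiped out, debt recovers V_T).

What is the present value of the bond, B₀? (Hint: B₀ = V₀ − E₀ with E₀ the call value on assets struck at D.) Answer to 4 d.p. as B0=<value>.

d₁ = [ln(V₀/D) + (r + σ²/2)T] / (σ√T)
   = [ln(319.7837/195.3720) + (0.0369 + 0.5·0.2120²)·4.3619] / (0.2120·√4.3619)
   = [0.492739 + 0.258975] / 0.442765 = 1.697771
d₂ = d₁ − σ√T = 1.697771 − 0.442765 = 1.255005
N(d₁) = 0.955224,  N(d₂) = 0.895262,  e^(−rT) = 0.851331
E₀ = V₀·N(d₁) − D·e^(−rT)·N(d₂)
   = 319.7837·0.955224 − 195.3720·0.851331·0.895262 = 156.559701
B₀ = V₀ − E₀ = 319.7837 − 156.559701 = 163.223999

B0=163.2240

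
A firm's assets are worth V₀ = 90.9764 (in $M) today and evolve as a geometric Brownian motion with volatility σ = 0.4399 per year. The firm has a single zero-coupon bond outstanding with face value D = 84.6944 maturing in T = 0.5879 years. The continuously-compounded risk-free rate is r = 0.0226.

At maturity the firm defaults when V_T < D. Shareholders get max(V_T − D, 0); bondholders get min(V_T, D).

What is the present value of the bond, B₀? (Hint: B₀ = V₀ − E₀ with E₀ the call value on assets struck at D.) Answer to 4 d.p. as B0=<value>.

B0=75.2239

d₁ = [ln(V₀/D) + (r + σ²/2)T] / (σ√T)
   = [ln(90.9764/84.6944) + (0.0226 + 0.5·0.4399²)·0.5879] / (0.4399·√0.5879)
   = [0.071551 + 0.070169] / 0.337292 = 0.420171
d₂ = d₁ − σ√T = 0.420171 − 0.337292 = 0.082879
N(d₁) = 0.662820,  N(d₂) = 0.533026,  e^(−rT) = 0.986801
E₀ = V₀·N(d₁) − D·e^(−rT)·N(d₂)
   = 90.9764·0.662820 − 84.6944·0.986801·0.533026 = 15.752461
B₀ = V₀ − E₀ = 90.9764 − 15.752461 = 75.223939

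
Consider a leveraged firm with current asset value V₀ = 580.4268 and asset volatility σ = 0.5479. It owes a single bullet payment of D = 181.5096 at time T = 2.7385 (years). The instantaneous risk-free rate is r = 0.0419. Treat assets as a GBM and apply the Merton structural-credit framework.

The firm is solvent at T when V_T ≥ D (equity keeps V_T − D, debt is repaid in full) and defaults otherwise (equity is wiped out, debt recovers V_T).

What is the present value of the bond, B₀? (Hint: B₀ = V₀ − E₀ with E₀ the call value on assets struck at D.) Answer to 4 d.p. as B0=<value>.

d₁ = [ln(V₀/D) + (r + σ²/2)T] / (σ√T)
   = [ln(580.4268/181.5096) + (0.0419 + 0.5·0.5479²)·2.7385] / (0.5479·√2.7385)
   = [1.162455 + 0.525784] / 0.906688 = 1.861986
d₂ = d₁ − σ√T = 1.861986 − 0.906688 = 0.955298
N(d₁) = 0.968697,  N(d₂) = 0.830287,  e^(−rT) = 0.891595
E₀ = V₀·N(d₁) − D·e^(−rT)·N(d₂)
   = 580.4268·0.968697 − 181.5096·0.891595·0.830287 = 427.890140
B₀ = V₀ − E₀ = 580.4268 − 427.890140 = 152.536660

B0=152.5367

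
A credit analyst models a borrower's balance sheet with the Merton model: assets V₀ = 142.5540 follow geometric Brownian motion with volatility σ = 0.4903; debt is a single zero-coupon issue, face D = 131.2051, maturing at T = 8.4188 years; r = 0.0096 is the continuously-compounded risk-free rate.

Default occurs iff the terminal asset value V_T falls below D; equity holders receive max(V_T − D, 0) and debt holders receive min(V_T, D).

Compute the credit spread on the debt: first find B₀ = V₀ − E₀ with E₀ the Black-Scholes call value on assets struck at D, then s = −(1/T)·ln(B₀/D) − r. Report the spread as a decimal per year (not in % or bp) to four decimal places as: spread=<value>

spread=0.0786

d₁ = [ln(V₀/D) + (r + σ²/2)T] / (σ√T)
   = [ln(142.5540/131.2051) + (0.0096 + 0.5·0.4903²)·8.4188] / (0.4903·√8.4188)
   = [0.082959 + 1.092735] / 1.422614 = 0.826433
d₂ = d₁ − σ√T = 0.826433 − 1.422614 = -0.596181
N(d₁) = 0.795721,  N(d₂) = 0.275527,  e^(−rT) = 0.922359
E₀ = V₀·N(d₁) − D·e^(−rT)·N(d₂)
   = 142.5540·0.795721 − 131.2051·0.922359·0.275527 = 80.089352
B₀ = V₀ − E₀ = 142.5540 − 80.089352 = 62.464648
spread = −(1/T)·ln(B₀/D) − r = −(1/8.4188)·ln(62.464648/131.2051) − 0.0096 = 0.07855520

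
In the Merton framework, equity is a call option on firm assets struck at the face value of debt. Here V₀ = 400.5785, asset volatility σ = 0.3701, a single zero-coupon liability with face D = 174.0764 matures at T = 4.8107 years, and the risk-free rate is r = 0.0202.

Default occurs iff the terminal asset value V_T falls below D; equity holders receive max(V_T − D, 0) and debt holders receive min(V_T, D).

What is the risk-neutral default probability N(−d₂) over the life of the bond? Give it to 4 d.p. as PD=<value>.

d₁ = [ln(V₀/D) + (r + σ²/2)T] / (σ√T)
   = [ln(400.5785/174.0764) + (0.0202 + 0.5·0.3701²)·4.8107] / (0.3701·√4.8107)
   = [0.833415 + 0.426647] / 0.811752 = 1.552275
d₂ = d₁ − σ√T = 1.552275 − 0.811752 = 0.740523
risk-neutral PD = N(−d₂) = N(-0.740523) = 0.229491

PD=0.2295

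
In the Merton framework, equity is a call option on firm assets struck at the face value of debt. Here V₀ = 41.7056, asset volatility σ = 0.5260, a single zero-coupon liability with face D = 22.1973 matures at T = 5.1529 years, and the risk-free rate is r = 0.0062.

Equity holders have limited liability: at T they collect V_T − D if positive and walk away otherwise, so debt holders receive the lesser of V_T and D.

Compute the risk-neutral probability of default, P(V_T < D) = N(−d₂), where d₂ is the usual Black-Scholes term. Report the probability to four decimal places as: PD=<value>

d₁ = [ln(V₀/D) + (r + σ²/2)T] / (σ√T)
   = [ln(41.7056/22.1973) + (0.0062 + 0.5·0.5260²)·5.1529] / (0.5260·√5.1529)
   = [0.630665 + 0.744790] / 1.194020 = 1.151953
d₂ = d₁ − σ√T = 1.151953 − 1.194020 = -0.042067
risk-neutral PD = N(−d₂) = N(0.042067) = 0.516777

PD=0.5168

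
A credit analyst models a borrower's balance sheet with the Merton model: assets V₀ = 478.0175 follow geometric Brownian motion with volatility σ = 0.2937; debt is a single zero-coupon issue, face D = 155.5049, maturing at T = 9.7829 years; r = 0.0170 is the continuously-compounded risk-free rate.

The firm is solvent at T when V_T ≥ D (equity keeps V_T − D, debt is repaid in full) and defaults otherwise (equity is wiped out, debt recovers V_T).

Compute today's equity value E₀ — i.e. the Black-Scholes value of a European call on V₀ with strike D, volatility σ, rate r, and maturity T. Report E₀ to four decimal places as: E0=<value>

d₁ = [ln(V₀/D) + (r + σ²/2)T] / (σ√T)
   = [ln(478.0175/155.5049) + (0.0170 + 0.5·0.2937²)·9.7829] / (0.2937·√9.7829)
   = [1.122970 + 0.588244] / 0.918624 = 1.862802
d₂ = d₁ − σ√T = 1.862802 − 0.918624 = 0.944178
N(d₁) = 0.968755,  N(d₂) = 0.827461,  e^(−rT) = 0.846784
E₀ = V₀·N(d₁) − D·e^(−rT)·N(d₂)
   = 478.0175·0.968755 − 155.5049·0.846784·0.827461 = 354.122532

E0=354.1225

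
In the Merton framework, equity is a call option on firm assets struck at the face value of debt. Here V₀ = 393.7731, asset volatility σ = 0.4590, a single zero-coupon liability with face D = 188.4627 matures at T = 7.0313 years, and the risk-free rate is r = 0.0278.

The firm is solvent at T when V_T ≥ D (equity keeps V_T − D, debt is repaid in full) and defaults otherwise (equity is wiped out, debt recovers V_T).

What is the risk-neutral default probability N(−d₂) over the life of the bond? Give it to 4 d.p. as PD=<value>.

d₁ = [ln(V₀/D) + (r + σ²/2)T] / (σ√T)
   = [ln(393.7731/188.4627) + (0.0278 + 0.5·0.4590²)·7.0313] / (0.4590·√7.0313)
   = [0.736875 + 0.936151] / 1.217112 = 1.374586
d₂ = d₁ − σ√T = 1.374586 − 1.217112 = 0.157475
risk-neutral PD = N(−d₂) = N(-0.157475) = 0.437435

PD=0.4374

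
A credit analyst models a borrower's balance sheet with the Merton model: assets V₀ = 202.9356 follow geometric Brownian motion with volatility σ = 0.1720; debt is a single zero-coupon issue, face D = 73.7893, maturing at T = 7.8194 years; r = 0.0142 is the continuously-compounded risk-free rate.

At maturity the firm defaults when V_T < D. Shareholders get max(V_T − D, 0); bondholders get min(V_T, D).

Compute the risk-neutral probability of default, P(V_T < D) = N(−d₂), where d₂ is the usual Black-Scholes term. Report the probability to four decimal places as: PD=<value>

d₁ = [ln(V₀/D) + (r + σ²/2)T] / (σ√T)
   = [ln(202.9356/73.7893) + (0.0142 + 0.5·0.1720²)·7.8194] / (0.1720·√7.8194)
   = [1.011675 + 0.226700] / 0.480967 = 2.574762
d₂ = d₁ − σ√T = 2.574762 − 0.480967 = 2.093795
risk-neutral PD = N(−d₂) = N(-2.093795) = 0.018139

PD=0.0181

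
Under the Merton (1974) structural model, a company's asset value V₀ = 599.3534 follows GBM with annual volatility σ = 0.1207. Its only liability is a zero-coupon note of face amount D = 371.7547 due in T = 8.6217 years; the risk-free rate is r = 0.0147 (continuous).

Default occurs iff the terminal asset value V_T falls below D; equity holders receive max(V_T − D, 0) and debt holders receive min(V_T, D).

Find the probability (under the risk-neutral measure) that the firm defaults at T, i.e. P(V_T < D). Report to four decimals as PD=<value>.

d₁ = [ln(V₀/D) + (r + σ²/2)T] / (σ√T)
   = [ln(599.3534/371.7547) + (0.0147 + 0.5·0.1207²)·8.6217] / (0.1207·√8.6217)
   = [0.477617 + 0.189542] / 0.354408 = 1.882459
d₂ = d₁ − σ√T = 1.882459 − 0.354408 = 1.528051
risk-neutral PD = N(−d₂) = N(-1.528051) = 0.063250

PD=0.0632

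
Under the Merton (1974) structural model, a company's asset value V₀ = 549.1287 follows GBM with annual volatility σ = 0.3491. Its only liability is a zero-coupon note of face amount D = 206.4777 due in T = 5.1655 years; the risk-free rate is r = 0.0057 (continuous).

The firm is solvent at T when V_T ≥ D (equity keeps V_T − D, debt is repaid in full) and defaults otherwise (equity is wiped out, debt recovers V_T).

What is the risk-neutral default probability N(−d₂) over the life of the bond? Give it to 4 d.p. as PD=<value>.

d₁ = [ln(V₀/D) + (r + σ²/2)T] / (σ√T)
   = [ln(549.1287/206.4777) + (0.0057 + 0.5·0.3491²)·5.1655] / (0.3491·√5.1655)
   = [0.978140 + 0.344205] / 0.793425 = 1.666629
d₂ = d₁ − σ√T = 1.666629 − 0.793425 = 0.873204
risk-neutral PD = N(−d₂) = N(-0.873204) = 0.191276

PD=0.1913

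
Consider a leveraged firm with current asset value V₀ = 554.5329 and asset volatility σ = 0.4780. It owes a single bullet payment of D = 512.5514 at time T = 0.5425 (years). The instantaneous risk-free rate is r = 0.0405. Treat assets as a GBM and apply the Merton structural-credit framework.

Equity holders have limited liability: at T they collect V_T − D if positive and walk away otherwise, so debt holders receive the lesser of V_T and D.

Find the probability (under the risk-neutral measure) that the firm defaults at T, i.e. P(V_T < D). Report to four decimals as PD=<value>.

d₁ = [ln(V₀/D) + (r + σ²/2)T] / (σ√T)
   = [ln(554.5329/512.5514) + (0.0405 + 0.5·0.4780²)·0.5425] / (0.4780·√0.5425)
   = [0.078725 + 0.083948] / 0.352069 = 0.462048
d₂ = d₁ − σ√T = 0.462048 − 0.352069 = 0.109979
risk-neutral PD = N(−d₂) = N(-0.109979) = 0.456213

PD=0.4562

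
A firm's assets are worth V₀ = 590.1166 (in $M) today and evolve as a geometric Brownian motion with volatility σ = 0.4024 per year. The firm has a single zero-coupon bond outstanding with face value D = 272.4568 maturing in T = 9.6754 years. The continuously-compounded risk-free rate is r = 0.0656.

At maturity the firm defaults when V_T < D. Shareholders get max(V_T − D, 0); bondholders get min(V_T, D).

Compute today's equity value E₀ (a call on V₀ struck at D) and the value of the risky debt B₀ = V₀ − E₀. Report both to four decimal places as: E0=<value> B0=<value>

d₁ = [ln(V₀/D) + (r + σ²/2)T] / (σ√T)
   = [ln(590.1166/272.4568) + (0.0656 + 0.5·0.4024²)·9.6754] / (0.4024·√9.6754)
   = [0.772840 + 1.418054] / 1.251677 = 1.750367
d₂ = d₁ − σ√T = 1.750367 − 1.251677 = 0.498689
N(d₁) = 0.959972,  N(d₂) = 0.691001,  e^(−rT) = 0.530091
E₀ = V₀·N(d₁) − D·e^(−rT)·N(d₂)
   = 590.1166·0.959972 − 272.4568·0.530091·0.691001 = 466.696549
B₀ = V₀ − E₀ = 590.1166 − 466.696549 = 123.420051

E0=466.6965 B0=123.4201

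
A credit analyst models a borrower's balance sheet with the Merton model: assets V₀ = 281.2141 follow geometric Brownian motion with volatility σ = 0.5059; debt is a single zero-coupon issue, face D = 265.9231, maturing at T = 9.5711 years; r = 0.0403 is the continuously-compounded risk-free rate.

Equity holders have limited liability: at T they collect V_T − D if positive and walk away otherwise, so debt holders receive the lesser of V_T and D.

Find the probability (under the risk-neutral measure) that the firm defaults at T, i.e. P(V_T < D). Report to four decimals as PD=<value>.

PD=0.6916

d₁ = [ln(V₀/D) + (r + σ²/2)T] / (σ√T)
   = [ln(281.2141/265.9231) + (0.0403 + 0.5·0.5059²)·9.5711] / (0.5059·√9.5711)
   = [0.055909 + 1.610504] / 1.565113 = 1.064724
d₂ = d₁ − σ√T = 1.064724 − 1.565113 = -0.500388
risk-neutral PD = N(−d₂) = N(0.500388) = 0.691599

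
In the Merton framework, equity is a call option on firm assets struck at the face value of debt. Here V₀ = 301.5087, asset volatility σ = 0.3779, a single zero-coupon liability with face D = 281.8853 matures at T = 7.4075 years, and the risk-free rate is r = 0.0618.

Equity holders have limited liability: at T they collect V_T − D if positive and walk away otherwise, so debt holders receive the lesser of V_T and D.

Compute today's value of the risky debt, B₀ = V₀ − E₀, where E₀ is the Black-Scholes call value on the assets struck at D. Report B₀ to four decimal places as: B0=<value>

B0=134.9566

d₁ = [ln(V₀/D) + (r + σ²/2)T] / (σ√T)
   = [ln(301.5087/281.8853) + (0.0618 + 0.5·0.3779²)·7.4075] / (0.3779·√7.4075)
   = [0.067299 + 0.986710] / 1.028520 = 1.024782
d₂ = d₁ − σ√T = 1.024782 − 1.028520 = -0.003738
N(d₁) = 0.847267,  N(d₂) = 0.498509,  e^(−rT) = 0.632684
E₀ = V₀·N(d₁) − D·e^(−rT)·N(d₂)
   = 301.5087·0.847267 − 281.8853·0.632684·0.498509 = 166.552093
B₀ = V₀ − E₀ = 301.5087 − 166.552093 = 134.956607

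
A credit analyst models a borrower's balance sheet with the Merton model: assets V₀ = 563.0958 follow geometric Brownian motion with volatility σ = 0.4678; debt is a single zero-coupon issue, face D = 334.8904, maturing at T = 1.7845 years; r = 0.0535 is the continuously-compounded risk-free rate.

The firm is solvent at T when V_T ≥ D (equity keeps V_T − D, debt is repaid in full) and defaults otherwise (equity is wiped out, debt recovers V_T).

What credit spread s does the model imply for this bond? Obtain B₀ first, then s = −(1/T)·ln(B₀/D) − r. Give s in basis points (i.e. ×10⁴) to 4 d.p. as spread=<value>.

d₁ = [ln(V₀/D) + (r + σ²/2)T] / (σ√T)
   = [ln(563.0958/334.8904) + (0.0535 + 0.5·0.4678²)·1.7845] / (0.4678·√1.7845)
   = [0.519646 + 0.290728] / 0.624911 = 1.296783
d₂ = d₁ − σ√T = 1.296783 − 0.624911 = 0.671871
N(d₁) = 0.902647,  N(d₂) = 0.749167,  e^(−rT) = 0.908945
E₀ = V₀·N(d₁) − D·e^(−rT)·N(d₂)
   = 563.0958·0.902647 − 334.8904·0.908945·0.749167 = 280.232555
B₀ = V₀ − E₀ = 563.0958 − 280.232555 = 282.863245
spread = −(1/T)·ln(B₀/D) − r = −(1/1.7845)·ln(282.863245/334.8904) − 0.0535 = 0.04111461
in basis points: 0.04111461 × 10⁴ = 411.1461 bp

spread=411.1461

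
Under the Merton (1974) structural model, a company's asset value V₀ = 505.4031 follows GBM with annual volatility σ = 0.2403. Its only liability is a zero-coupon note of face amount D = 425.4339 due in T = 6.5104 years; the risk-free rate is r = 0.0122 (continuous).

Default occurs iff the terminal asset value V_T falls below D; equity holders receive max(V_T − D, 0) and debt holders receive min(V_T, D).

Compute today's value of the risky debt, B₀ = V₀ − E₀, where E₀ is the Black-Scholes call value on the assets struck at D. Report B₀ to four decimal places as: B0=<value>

d₁ = [ln(V₀/D) + (r + σ²/2)T] / (σ√T)
   = [ln(505.4031/425.4339) + (0.0122 + 0.5·0.2403²)·6.5104] / (0.2403·√6.5104)
   = [0.172247 + 0.267395] / 0.613137 = 0.717037
d₂ = d₁ − σ√T = 0.717037 − 0.613137 = 0.103900
N(d₁) = 0.763324,  N(d₂) = 0.541376,  e^(−rT) = 0.923646
E₀ = V₀·N(d₁) − D·e^(−rT)·N(d₂)
   = 505.4031·0.763324 − 425.4339·0.923646·0.541376 = 173.052888
B₀ = V₀ − E₀ = 505.4031 − 173.052888 = 332.350212

B0=332.3502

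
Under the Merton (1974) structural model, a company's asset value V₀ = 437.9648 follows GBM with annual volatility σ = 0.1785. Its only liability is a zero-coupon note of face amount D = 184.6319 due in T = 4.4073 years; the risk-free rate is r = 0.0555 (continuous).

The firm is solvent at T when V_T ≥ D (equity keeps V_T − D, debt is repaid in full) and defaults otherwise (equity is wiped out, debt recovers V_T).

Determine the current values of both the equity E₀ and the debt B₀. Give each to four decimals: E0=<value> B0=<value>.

d₁ = [ln(V₀/D) + (r + σ²/2)T] / (σ√T)
   = [ln(437.9648/184.6319) + (0.0555 + 0.5·0.1785²)·4.4073] / (0.1785·√4.4073)
   = [0.863774 + 0.314818] / 0.374735 = 3.145135
d₂ = d₁ − σ√T = 3.145135 − 0.374735 = 2.770400
N(d₁) = 0.999170,  N(d₂) = 0.997201,  e^(−rT) = 0.783014
E₀ = V₀·N(d₁) − D·e^(−rT)·N(d₂)
   = 437.9648·0.999170 − 184.6319·0.783014·0.997201 = 293.436673
B₀ = V₀ − E₀ = 437.9648 − 293.436673 = 144.528127

E0=293.4367 B0=144.5281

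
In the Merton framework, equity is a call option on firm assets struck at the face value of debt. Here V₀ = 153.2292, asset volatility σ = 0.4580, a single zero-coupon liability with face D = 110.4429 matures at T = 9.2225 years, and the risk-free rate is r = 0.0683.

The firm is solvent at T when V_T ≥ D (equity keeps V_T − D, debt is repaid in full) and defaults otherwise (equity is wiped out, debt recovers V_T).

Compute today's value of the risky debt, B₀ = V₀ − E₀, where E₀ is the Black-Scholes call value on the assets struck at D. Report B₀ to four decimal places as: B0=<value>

B0=41.9975

d₁ = [ln(V₀/D) + (r + σ²/2)T] / (σ√T)
   = [ln(153.2292/110.4429) + (0.0683 + 0.5·0.4580²)·9.2225] / (0.4580·√9.2225)
   = [0.327436 + 1.597171] / 1.390880 = 1.383733
d₂ = d₁ − σ√T = 1.383733 − 1.390880 = -0.007147
N(d₁) = 0.916780,  N(d₂) = 0.497149,  e^(−rT) = 0.532647
E₀ = V₀·N(d₁) − D·e^(−rT)·N(d₂)
   = 153.2292·0.916780 − 110.4429·0.532647·0.497149 = 111.231660
B₀ = V₀ − E₀ = 153.2292 − 111.231660 = 41.997540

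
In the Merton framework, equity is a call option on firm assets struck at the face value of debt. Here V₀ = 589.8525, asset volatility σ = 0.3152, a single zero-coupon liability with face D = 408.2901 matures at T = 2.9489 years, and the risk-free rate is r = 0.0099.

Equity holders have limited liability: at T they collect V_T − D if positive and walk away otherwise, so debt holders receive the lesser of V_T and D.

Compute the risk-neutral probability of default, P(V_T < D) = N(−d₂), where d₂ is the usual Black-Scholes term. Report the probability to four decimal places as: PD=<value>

d₁ = [ln(V₀/D) + (r + σ²/2)T] / (σ√T)
   = [ln(589.8525/408.2901) + (0.0099 + 0.5·0.3152²)·2.9489] / (0.3152·√2.9489)
   = [0.367895 + 0.175682] / 0.541273 = 1.004257
d₂ = d₁ − σ√T = 1.004257 − 0.541273 = 0.462984
risk-neutral PD = N(−d₂) = N(-0.462984) = 0.321688

PD=0.3217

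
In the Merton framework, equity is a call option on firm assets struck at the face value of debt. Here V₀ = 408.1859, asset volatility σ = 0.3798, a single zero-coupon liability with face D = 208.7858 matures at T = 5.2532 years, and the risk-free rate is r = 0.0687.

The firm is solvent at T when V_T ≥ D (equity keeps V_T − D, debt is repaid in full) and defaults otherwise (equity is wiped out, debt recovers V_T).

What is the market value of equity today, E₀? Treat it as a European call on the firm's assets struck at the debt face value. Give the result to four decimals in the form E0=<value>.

E0=274.1780

d₁ = [ln(V₀/D) + (r + σ²/2)T] / (σ√T)
   = [ln(408.1859/208.7858) + (0.0687 + 0.5·0.3798²)·5.2532] / (0.3798·√5.2532)
   = [0.670414 + 0.739777] / 0.870496 = 1.619985
d₂ = d₁ − σ√T = 1.619985 − 0.870496 = 0.749488
N(d₁) = 0.947382,  N(d₂) = 0.773219,  e^(−rT) = 0.697052
E₀ = V₀·N(d₁) − D·e^(−rT)·N(d₂)
   = 408.1859·0.947382 − 208.7858·0.697052·0.773219 = 274.177993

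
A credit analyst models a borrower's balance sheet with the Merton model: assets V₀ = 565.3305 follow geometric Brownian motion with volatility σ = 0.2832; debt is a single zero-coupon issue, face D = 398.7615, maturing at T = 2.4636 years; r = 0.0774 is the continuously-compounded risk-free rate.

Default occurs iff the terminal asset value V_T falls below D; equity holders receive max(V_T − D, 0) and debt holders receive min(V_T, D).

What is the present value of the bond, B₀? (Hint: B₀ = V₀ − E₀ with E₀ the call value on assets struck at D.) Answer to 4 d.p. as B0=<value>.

d₁ = [ln(V₀/D) + (r + σ²/2)T] / (σ√T)
   = [ln(565.3305/398.7615) + (0.0774 + 0.5·0.2832²)·2.4636] / (0.2832·√2.4636)
   = [0.349047 + 0.289476] / 0.444507 = 1.436475
d₂ = d₁ − σ√T = 1.436475 − 0.444507 = 0.991968
N(d₁) = 0.924566,  N(d₂) = 0.839393,  e^(−rT) = 0.826395
E₀ = V₀·N(d₁) − D·e^(−rT)·N(d₂)
   = 565.3305·0.924566 − 398.7615·0.826395·0.839393 = 246.076517
B₀ = V₀ − E₀ = 565.3305 − 246.076517 = 319.253983

B0=319.2540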